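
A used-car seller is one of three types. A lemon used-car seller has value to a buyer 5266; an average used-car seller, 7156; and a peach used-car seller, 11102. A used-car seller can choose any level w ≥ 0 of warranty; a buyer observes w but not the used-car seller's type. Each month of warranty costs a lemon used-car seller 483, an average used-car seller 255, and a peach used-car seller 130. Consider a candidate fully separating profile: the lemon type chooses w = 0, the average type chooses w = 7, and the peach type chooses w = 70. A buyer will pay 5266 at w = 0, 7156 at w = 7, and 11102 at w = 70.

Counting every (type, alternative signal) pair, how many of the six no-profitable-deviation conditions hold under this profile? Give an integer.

4

Peach (own payoff 11102 − 130×70 = 2002): to w=0 gives 5266 → profitable ✗; to w=7 gives 7156 − 130×7 = 6246 → profitable ✗.
Average (own payoff 7156 − 255×7 = 5371): to w=0 gives 5266 → no gain ✓; to w=70 gives 11102 − 255×70 = -6748 → no gain ✓.
Lemon (own payoff 5266): to w=7 gives 7156 − 483×7 = 3775 → no gain ✓; to w=70 gives 11102 − 483×70 = -22708 → no gain ✓.
4 of the 6 constraints hold; not an equilibrium.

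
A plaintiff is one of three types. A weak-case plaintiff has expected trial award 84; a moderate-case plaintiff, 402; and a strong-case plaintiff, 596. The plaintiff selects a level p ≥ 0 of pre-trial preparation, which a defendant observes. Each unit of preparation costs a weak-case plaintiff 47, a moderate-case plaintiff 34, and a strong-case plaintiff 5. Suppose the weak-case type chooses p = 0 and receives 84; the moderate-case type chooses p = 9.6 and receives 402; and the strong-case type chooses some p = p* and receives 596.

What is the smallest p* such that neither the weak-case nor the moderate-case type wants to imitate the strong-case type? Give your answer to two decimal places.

Weak-case type (on-path payoff 84) won't mimic when 84 ≥ 596 − 47·p*, i.e. p* ≥ 10.89.
Moderate-case type (on-path payoff 402 − 34×9.6 = 75.6) won't mimic when 75.6 ≥ 596 − 34·p*, i.e. p* ≥ 15.31.
Both must hold, so p* = max(10.89, 15.31) = 15.31. The moderate-case type's constraint binds.

15.31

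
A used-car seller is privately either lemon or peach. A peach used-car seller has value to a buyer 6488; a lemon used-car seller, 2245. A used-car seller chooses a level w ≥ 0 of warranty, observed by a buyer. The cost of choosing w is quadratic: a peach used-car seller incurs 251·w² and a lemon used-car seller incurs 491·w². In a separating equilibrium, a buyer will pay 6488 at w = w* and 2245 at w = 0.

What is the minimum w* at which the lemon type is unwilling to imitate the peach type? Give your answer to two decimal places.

2.94

The lemon type at w = 0 receives 2245; imitating at w* yields 6488 − 491·w*².
Indifference: 2245 = 6488 − 491·w*², so w*² = (6488 − 2245) / 491 ≈ 8.6415.
w* = √8.6415 ≈ 2.94.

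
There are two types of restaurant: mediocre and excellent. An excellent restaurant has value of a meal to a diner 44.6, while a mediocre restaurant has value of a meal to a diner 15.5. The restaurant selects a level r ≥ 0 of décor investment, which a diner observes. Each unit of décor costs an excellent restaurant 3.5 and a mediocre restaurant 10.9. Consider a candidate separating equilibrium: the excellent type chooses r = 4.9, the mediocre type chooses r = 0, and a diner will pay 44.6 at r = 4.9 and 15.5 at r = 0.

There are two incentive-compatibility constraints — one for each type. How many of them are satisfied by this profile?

2

Excellent type: signal → 44.6 − 3.5 × 4.9 = 27.45; deviate to 0 → 15.5. IC holds (27.45 ≥ 15.5).
Mediocre type: stay at 0 → 15.5; mimic → 44.6 − 10.9 × 4.9 = -8.81. IC holds (15.5 ≥ -8.81).
2 of 2 constraints hold, so this is a separating equilibrium.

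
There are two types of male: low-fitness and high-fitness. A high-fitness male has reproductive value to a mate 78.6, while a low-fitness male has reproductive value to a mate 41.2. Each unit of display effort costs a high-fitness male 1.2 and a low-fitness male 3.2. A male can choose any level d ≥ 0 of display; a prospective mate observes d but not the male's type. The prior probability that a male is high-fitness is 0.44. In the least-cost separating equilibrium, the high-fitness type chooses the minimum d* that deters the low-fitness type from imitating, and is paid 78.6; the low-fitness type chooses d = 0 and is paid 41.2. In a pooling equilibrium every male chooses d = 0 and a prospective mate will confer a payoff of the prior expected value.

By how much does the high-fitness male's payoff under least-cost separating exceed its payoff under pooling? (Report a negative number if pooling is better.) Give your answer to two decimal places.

Least-cost separating signal: d* solves 41.2 = 78.6 − 3.2·d*, so d* = (78.6 − 41.2)/3.2 = 11.6875.
High-fitness type's separating payoff: 78.6 − 1.2 × d* = 78.6 − 1.2 × (78.6 − 41.2)/3.2 = 78.6 − 44.88/3.2 = 64.575.
Pooling payoff: 0.44 × 78.6 + 0.56 × 41.2 = 57.656.
Difference: 64.575 − 57.656 = 6.919, i.e. 6.92 to two decimal places.
The high-fitness type prefers to separate.

6.92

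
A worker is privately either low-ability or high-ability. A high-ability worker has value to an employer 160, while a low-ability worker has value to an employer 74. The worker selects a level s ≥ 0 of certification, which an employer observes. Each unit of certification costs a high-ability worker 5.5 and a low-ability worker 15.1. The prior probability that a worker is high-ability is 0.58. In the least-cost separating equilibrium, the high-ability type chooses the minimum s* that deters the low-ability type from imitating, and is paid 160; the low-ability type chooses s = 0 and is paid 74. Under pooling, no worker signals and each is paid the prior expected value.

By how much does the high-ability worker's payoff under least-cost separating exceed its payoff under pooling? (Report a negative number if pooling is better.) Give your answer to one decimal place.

Least-cost separating signal: s* solves 74 = 160 − 15.1·s*, so s* = (160 − 74)/15.1 ≈ 5.6954.
High-ability type's separating payoff: 160 − 5.5 × s* = 160 − 5.5 × (160 − 74)/15.1 = 160 − 473/15.1 ≈ 128.675.
Pooling payoff: 0.58 × 160 + 0.42 × 74 = 123.88.
Difference: 128.675 − 123.88 = 4.795, i.e. 4.8 to one decimal place.
The high-ability type prefers to separate.

4.8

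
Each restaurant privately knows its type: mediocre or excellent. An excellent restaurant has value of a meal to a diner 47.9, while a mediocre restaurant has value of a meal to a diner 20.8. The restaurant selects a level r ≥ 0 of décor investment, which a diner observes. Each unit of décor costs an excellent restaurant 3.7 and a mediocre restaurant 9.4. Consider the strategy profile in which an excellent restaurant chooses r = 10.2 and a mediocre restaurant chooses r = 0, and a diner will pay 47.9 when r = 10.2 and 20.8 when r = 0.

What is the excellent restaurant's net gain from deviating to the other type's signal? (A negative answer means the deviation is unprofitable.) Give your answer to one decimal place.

10.6

Playing r = 10.2 the excellent restaurant receives 47.9 − 3.7 × 10.2 = 10.16.
Deviating to r = 0 yields 20.8 instead.
Gain from deviating: 20.8 − 10.16 = 10.64, i.e. 10.6 to one decimal place.
The gain is positive, so the excellent type's incentive-compatibility constraint is violated — this profile is not a separating equilibrium.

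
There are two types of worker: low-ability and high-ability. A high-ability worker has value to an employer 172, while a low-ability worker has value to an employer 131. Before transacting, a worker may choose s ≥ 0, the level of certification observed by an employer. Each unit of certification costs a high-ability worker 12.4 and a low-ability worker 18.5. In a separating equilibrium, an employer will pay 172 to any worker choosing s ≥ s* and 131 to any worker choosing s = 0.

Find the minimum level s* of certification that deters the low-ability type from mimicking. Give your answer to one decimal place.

A low-ability worker choosing s = 0 receives 131.
Imitating at s* instead would pay 172 at cost 18.5·s*, netting 172 − 18.5·s*.
Indifference: 131 = 172 − 18.5·s*, so s* = (172 − 131) / 18.5 ≈ 2.2.
At s* the low-ability type's incentive constraint just binds; the high-ability type strictly prefers s* since its per-unit cost is lower.

2.2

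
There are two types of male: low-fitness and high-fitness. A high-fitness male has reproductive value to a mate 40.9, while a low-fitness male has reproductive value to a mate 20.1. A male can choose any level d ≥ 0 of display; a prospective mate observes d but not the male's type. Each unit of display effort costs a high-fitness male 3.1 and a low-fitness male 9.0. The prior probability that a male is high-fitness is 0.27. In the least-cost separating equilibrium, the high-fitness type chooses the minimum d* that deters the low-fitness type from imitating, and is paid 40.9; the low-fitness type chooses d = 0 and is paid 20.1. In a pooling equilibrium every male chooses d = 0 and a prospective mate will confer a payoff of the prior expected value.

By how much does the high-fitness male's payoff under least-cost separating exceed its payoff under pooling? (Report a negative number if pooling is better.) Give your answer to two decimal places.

8.02

Least-cost separating signal: d* solves 20.1 = 40.9 − 9.0·d*, so d* = (40.9 − 20.1)/9.0 ≈ 2.3111.
High-fitness type's separating payoff: 40.9 − 3.1 × d* = 40.9 − 3.1 × (40.9 − 20.1)/9.0 = 40.9 − 64.48/9.0 ≈ 33.7356.
Pooling payoff: 0.27 × 40.9 + 0.73 × 20.1 = 25.716.
Difference: 33.7356 − 25.716 = 8.0196, i.e. 8.02 to two decimal places.
The high-fitness type prefers to separate.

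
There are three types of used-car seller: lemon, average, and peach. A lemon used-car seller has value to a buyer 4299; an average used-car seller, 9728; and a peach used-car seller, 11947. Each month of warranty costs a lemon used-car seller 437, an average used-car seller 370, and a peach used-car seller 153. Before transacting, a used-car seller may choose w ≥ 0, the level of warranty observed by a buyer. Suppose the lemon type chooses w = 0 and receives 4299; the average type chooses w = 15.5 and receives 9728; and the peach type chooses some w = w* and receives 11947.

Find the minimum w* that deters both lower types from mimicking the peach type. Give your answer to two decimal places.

21.50

Average type (on-path payoff 9728 − 370×15.5 = 3993) won't mimic when 3993 ≥ 11947 − 370·w*, i.e. w* ≥ 21.50.
Lemon type (on-path payoff 4299) won't mimic when 4299 ≥ 11947 − 437·w*, i.e. w* ≥ 17.50.
Both must hold, so w* = max(17.50, 21.50) = 21.50. The average type's constraint binds.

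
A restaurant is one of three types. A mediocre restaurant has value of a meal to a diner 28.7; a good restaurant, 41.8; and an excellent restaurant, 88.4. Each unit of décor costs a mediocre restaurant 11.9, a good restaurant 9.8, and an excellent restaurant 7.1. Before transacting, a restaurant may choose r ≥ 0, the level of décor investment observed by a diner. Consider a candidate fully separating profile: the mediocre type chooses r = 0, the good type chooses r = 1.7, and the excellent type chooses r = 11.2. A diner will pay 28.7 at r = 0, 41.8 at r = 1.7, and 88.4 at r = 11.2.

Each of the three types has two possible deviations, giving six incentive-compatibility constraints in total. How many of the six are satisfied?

3

Excellent (own payoff 88.4 − 7.1×11.2 = 8.88): to r=0 gives 28.7 → profitable ✗; to r=1.7 gives 41.8 − 7.1×1.7 = 29.73 → profitable ✗.
Good (own payoff 41.8 − 9.8×1.7 = 25.14): to r=0 gives 28.7 → profitable ✗; to r=11.2 gives 88.4 − 9.8×11.2 = -21.36 → no gain ✓.
Mediocre (own payoff 28.7): to r=1.7 gives 41.8 − 11.9×1.7 = 21.57 → no gain ✓; to r=11.2 gives 88.4 − 11.9×11.2 = -44.88 → no gain ✓.
3 of the 6 constraints hold; not an equilibrium.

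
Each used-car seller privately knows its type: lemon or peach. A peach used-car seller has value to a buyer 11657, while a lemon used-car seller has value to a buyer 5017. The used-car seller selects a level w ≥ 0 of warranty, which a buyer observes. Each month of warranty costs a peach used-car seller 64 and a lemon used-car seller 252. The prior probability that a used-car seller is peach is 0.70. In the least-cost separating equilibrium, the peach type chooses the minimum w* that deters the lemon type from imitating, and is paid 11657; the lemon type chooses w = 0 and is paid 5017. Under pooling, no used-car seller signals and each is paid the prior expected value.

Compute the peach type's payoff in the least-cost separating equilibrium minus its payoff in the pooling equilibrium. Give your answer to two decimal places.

Least-cost separating signal: w* solves 5017 = 11657 − 252·w*, so w* = (11657 − 5017)/252 ≈ 26.3492.
Peach type's separating payoff: 11657 − 64 × w* = 11657 − 64 × (11657 − 5017)/252 = 11657 − 424960/252 ≈ 9970.6508.
Pooling payoff: 0.70 × 11657 + 0.30 × 5017 = 9665.
Difference: 9970.6508 − 9665 = 305.6508, i.e. 305.65 to two decimal places.
The peach type prefers to separate.

305.65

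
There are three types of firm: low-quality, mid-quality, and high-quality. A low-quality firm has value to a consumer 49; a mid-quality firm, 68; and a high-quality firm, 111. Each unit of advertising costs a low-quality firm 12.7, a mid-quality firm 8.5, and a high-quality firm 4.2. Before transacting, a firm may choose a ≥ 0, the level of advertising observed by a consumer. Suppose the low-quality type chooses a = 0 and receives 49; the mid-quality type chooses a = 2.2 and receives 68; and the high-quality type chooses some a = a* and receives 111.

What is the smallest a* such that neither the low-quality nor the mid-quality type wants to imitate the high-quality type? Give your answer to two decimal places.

Low-quality type (on-path payoff 49) won't mimic when 49 ≥ 111 − 12.7·a*, i.e. a* ≥ 4.88.
Mid-quality type (on-path payoff 68 − 8.5×2.2 = 49.3) won't mimic when 49.3 ≥ 111 − 8.5·a*, i.e. a* ≥ 7.26.
Both must hold, so a* = max(4.88, 7.26) = 7.26. The mid-quality type's constraint binds.

7.26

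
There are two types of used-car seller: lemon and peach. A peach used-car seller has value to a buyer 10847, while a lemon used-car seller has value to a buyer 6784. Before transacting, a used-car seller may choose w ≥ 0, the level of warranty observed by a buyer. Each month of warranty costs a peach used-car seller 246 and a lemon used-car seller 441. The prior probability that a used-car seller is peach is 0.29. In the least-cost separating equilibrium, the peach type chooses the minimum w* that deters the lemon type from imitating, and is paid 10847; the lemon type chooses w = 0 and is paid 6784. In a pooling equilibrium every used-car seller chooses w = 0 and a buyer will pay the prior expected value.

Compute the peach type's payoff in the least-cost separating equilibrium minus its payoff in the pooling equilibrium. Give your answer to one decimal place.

618.3

Least-cost separating signal: w* solves 6784 = 10847 − 441·w*, so w* = (10847 − 6784)/441 ≈ 9.2132.
Peach type's separating payoff: 10847 − 246 × w* = 10847 − 246 × (10847 − 6784)/441 = 10847 − 999498/441 ≈ 8580.565.
Pooling payoff: 0.29 × 10847 + 0.71 × 6784 = 7962.27.
Difference: 8580.565 − 7962.27 = 618.295, i.e. 618.3 to one decimal place.
The peach type prefers to separate.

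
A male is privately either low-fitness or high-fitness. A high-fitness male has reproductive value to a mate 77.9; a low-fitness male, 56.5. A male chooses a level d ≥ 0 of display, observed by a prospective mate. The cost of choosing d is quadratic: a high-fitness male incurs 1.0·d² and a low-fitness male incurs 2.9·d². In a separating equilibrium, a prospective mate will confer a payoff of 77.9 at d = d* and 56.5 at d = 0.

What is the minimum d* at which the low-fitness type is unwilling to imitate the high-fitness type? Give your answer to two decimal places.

2.72

The low-fitness type at d = 0 receives 56.5; imitating at d* yields 77.9 − 2.9·d*².
Indifference: 56.5 = 77.9 − 2.9·d*², so d*² = (77.9 − 56.5) / 2.9 ≈ 7.3793.
d* = √7.3793 ≈ 2.72.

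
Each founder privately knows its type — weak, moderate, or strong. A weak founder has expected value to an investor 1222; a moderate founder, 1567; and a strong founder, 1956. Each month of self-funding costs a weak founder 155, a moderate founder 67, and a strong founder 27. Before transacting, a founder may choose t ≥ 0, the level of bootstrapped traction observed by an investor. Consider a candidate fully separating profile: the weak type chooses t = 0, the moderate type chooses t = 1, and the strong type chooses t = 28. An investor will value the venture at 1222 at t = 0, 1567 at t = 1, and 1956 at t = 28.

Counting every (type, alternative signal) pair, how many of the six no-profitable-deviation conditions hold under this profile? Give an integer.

3

Strong (own payoff 1956 − 27×28 = 1200): to t=0 gives 1222 → profitable ✗; to t=1 gives 1567 − 27×1 = 1540 → profitable ✗.
Weak (own payoff 1222): to t=1 gives 1567 − 155×1 = 1412 → profitable ✗; to t=28 gives 1956 − 155×28 = -2384 → no gain ✓.
Moderate (own payoff 1567 − 67×1 = 1500): to t=0 gives 1222 → no gain ✓; to t=28 gives 1956 − 67×28 = 80 → no gain ✓.
3 of the 6 constraints hold; not an equilibrium.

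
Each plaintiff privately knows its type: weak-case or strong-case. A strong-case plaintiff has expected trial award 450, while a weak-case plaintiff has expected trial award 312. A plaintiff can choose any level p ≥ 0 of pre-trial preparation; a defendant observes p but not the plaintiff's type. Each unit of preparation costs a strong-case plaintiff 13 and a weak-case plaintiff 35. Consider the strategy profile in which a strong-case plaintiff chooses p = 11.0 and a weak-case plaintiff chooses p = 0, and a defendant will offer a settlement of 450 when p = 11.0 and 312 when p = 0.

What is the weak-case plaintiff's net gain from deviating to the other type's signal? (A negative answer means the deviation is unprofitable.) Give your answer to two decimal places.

-247.00

Playing p = 0 the weak-case plaintiff receives 312.
Deviating to p = 11.0 brings payment 450 at cost 35 × 11.0 = 385, netting 65.
Gain from deviating: 65 − 312 = -247.00.
The gain is negative, so the weak-case type's incentive-compatibility constraint is satisfied.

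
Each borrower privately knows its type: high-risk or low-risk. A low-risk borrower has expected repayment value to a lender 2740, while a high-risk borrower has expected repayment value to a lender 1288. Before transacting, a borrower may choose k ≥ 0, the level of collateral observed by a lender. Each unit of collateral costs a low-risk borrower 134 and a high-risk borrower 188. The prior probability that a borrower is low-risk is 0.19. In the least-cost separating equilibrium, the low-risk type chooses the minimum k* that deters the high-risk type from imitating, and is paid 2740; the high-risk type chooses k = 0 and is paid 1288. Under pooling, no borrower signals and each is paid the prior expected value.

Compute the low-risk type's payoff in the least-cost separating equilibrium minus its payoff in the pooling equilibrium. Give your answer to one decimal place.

141.2

Least-cost separating signal: k* solves 1288 = 2740 − 188·k*, so k* = (2740 − 1288)/188 ≈ 7.7234.
Low-risk type's separating payoff: 2740 − 134 × k* = 2740 − 134 × (2740 − 1288)/188 = 2740 − 194568/188 ≈ 1705.064.
Pooling payoff: 0.19 × 2740 + 0.81 × 1288 = 1563.88.
Difference: 1705.064 − 1563.88 = 141.184, i.e. 141.2 to one decimal place.
The low-risk type prefers to separate.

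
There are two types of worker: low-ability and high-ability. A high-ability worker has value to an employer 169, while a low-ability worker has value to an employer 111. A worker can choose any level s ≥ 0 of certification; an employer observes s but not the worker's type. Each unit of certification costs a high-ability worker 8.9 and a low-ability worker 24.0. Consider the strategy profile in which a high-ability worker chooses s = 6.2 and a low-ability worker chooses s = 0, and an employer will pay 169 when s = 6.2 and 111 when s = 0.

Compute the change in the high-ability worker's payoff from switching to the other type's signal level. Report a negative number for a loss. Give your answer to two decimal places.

-2.82

Playing s = 6.2 the high-ability worker receives 169 − 8.9 × 6.2 = 113.82.
Deviating to s = 0 yields 111 instead.
Gain from deviating: 111 − 113.82 = -2.82.
The gain is negative, so the high-ability type's incentive-compatibility constraint is satisfied.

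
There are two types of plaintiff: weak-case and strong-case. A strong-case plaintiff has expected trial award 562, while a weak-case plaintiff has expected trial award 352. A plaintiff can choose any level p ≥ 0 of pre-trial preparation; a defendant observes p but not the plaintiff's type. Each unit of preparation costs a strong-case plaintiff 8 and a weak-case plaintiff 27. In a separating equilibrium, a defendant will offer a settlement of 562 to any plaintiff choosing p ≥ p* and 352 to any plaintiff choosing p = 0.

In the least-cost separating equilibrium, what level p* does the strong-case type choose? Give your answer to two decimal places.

A weak-case plaintiff choosing p = 0 receives 352.
Imitating at p* instead would pay 562 at cost 27·p*, netting 562 − 27·p*.
Indifference: 352 = 562 − 27·p*, so p* = (562 − 352) / 27 ≈ 7.78.
At p* the weak-case type's incentive constraint just binds; the strong-case type strictly prefers p* since its per-unit cost is lower.

7.78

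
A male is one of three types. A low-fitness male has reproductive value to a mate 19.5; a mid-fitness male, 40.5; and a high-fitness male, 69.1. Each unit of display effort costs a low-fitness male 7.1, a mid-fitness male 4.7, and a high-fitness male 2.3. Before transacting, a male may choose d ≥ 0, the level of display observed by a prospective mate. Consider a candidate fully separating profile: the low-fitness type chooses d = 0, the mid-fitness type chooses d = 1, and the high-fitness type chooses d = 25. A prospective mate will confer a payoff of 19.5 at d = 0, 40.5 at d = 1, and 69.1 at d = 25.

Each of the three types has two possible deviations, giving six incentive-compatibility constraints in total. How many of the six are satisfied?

3

High-fitness (own payoff 69.1 − 2.3×25 = 11.6): to d=0 gives 19.5 → profitable ✗; to d=1 gives 40.5 − 2.3×1 = 38.2 → profitable ✗.
Mid-fitness (own payoff 40.5 − 4.7×1 = 35.8): to d=0 gives 19.5 → no gain ✓; to d=25 gives 69.1 − 4.7×25 = -48.4 → no gain ✓.
Low-fitness (own payoff 19.5): to d=1 gives 40.5 − 7.1×1 = 33.4 → profitable ✗; to d=25 gives 69.1 − 7.1×25 = -108.4 → no gain ✓.
3 of the 6 constraints hold; not an equilibrium.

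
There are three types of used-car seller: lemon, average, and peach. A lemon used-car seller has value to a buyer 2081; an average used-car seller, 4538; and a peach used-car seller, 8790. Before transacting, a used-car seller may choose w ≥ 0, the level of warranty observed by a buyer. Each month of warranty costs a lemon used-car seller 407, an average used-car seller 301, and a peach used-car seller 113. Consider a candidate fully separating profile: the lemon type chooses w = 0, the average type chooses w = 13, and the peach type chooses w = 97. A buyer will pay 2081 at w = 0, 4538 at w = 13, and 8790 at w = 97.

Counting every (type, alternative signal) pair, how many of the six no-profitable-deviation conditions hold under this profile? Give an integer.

3

Lemon (own payoff 2081): to w=13 gives 4538 − 407×13 = -753 → no gain ✓; to w=97 gives 8790 − 407×97 = -30689 → no gain ✓.
Peach (own payoff 8790 − 113×97 = -2171): to w=0 gives 2081 → profitable ✗; to w=13 gives 4538 − 113×13 = 3069 → profitable ✗.
Average (own payoff 4538 − 301×13 = 625): to w=0 gives 2081 → profitable ✗; to w=97 gives 8790 − 301×97 = -20407 → no gain ✓.
3 of the 6 constraints hold; not an equilibrium.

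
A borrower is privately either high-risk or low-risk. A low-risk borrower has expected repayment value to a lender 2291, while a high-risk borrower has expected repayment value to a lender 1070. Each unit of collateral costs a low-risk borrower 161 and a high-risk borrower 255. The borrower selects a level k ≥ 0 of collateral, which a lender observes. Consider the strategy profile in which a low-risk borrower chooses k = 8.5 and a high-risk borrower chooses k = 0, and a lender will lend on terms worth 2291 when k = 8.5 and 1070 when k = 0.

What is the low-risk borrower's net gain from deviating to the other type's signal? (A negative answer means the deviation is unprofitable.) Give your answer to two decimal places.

147.50

Playing k = 8.5 the low-risk borrower receives 2291 − 161 × 8.5 = 922.5.
Deviating to k = 0 yields 1070 instead.
Gain from deviating: 1070 − 922.5 = 147.50.
The gain is positive, so the low-risk type's incentive-compatibility constraint is violated — this profile is not a separating equilibrium.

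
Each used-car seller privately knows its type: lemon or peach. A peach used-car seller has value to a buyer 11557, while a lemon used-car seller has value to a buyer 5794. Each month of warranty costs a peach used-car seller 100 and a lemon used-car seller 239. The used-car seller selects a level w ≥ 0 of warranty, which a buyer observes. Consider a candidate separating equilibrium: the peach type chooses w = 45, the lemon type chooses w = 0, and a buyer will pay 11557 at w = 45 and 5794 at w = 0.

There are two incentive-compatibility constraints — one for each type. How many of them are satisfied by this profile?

2

Peach type: signal → 11557 − 100 × 45 = 7057; deviate to 0 → 5794. IC holds (7057 ≥ 5794).
Lemon type: stay at 0 → 5794; mimic → 11557 − 239 × 45 = 802. IC holds (5794 ≥ 802).
2 of 2 constraints hold, so this is a separating equilibrium.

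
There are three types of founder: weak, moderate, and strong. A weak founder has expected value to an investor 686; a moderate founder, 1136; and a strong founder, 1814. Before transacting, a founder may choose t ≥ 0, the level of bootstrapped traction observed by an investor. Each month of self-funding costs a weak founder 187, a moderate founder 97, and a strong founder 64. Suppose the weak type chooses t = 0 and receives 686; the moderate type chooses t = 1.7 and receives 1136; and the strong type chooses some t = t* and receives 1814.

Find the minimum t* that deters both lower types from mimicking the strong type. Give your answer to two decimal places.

8.69

Moderate type (on-path payoff 1136 − 97×1.7 = 971.1) won't mimic when 971.1 ≥ 1814 − 97·t*, i.e. t* ≥ 8.69.
Weak type (on-path payoff 686) won't mimic when 686 ≥ 1814 − 187·t*, i.e. t* ≥ 6.03.
Both must hold, so t* = max(6.03, 8.69) = 8.69. The moderate type's constraint binds.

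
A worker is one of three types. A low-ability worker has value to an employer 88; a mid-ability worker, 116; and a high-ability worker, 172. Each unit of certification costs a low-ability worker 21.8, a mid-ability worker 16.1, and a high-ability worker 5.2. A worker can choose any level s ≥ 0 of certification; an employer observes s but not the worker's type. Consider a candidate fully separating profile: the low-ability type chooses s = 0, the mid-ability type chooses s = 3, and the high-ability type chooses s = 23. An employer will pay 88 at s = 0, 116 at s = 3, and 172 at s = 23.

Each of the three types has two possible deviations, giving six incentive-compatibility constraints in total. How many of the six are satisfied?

Mid-ability (own payoff 116 − 16.1×3 = 67.7): to s=0 gives 88 → profitable ✗; to s=23 gives 172 − 16.1×23 = -198.3 → no gain ✓.
High-ability (own payoff 172 − 5.2×23 = 52.4): to s=0 gives 88 → profitable ✗; to s=3 gives 116 − 5.2×3 = 100.4 → profitable ✗.
Low-ability (own payoff 88): to s=3 gives 116 − 21.8×3 = 50.6 → no gain ✓; to s=23 gives 172 − 21.8×23 = -329.4 → no gain ✓.
3 of the 6 constraints hold; not an equilibrium.

3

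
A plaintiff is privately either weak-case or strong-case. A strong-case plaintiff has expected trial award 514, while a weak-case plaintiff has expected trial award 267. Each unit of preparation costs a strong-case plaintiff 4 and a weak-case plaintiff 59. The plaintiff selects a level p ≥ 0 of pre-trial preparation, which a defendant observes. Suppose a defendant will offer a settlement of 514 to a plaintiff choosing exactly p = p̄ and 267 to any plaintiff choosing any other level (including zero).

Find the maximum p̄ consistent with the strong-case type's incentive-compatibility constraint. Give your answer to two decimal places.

61.75

Choosing p̄ yields the strong-case type 514 − 4·p̄; choosing zero yields 267.
The strong-case type is indifferent at 514 − 4·p̄ = 267, i.e. p̄ = (514 − 267) / 4 = 61.75.
For any p̄ above 61.75 the strong-case type would rather pool at zero, so separation collapses.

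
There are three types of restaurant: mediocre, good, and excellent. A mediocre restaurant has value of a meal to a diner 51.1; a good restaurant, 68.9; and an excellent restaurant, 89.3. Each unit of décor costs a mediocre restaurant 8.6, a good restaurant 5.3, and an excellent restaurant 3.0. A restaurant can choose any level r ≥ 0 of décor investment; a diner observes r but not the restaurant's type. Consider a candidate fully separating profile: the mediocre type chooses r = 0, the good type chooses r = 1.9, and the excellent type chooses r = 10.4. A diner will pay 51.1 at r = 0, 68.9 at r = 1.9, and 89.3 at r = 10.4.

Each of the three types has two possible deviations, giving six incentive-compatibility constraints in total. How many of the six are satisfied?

4

Mediocre (own payoff 51.1): to r=1.9 gives 68.9 − 8.6×1.9 = 52.56 → profitable ✗; to r=10.4 gives 89.3 − 8.6×10.4 = -0.14 → no gain ✓.
Good (own payoff 68.9 − 5.3×1.9 = 58.83): to r=0 gives 51.1 → no gain ✓; to r=10.4 gives 89.3 − 5.3×10.4 = 34.18 → no gain ✓.
Excellent (own payoff 89.3 − 3.0×10.4 = 58.1): to r=0 gives 51.1 → no gain ✓; to r=1.9 gives 68.9 − 3.0×1.9 = 63.2 → profitable ✗.
4 of the 6 constraints hold; not an equilibrium.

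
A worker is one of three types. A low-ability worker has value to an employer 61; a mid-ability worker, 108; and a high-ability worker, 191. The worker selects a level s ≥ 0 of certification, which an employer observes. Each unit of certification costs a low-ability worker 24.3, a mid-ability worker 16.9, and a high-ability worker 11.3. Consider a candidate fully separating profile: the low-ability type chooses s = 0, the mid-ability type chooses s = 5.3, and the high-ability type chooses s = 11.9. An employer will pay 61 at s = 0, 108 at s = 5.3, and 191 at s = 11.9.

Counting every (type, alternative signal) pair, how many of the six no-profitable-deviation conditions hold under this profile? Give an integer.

High-ability (own payoff 191 − 11.3×11.9 = 56.53): to s=0 gives 61 → profitable ✗; to s=5.3 gives 108 − 11.3×5.3 = 48.11 → no gain ✓.
Low-ability (own payoff 61): to s=5.3 gives 108 − 24.3×5.3 = -20.79 → no gain ✓; to s=11.9 gives 191 − 24.3×11.9 = -98.17 → no gain ✓.
Mid-ability (own payoff 108 − 16.9×5.3 = 18.43): to s=0 gives 61 → profitable ✗; to s=11.9 gives 191 − 16.9×11.9 = -10.11 → no gain ✓.
4 of the 6 constraints hold; not an equilibrium.

4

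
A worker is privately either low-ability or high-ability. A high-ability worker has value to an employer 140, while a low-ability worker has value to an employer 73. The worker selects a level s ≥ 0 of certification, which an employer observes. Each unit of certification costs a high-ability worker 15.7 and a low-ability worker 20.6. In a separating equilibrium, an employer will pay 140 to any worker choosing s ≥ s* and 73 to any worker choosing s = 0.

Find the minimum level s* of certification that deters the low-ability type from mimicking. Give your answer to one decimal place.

3.3

A low-ability worker choosing s = 0 receives 73.
Imitating at s* instead would pay 140 at cost 20.6·s*, netting 140 − 20.6·s*.
Indifference: 73 = 140 − 20.6·s*, so s* = (140 − 73) / 20.6 ≈ 3.3.
At s* the low-ability type's incentive constraint just binds; the high-ability type strictly prefers s* since its per-unit cost is lower.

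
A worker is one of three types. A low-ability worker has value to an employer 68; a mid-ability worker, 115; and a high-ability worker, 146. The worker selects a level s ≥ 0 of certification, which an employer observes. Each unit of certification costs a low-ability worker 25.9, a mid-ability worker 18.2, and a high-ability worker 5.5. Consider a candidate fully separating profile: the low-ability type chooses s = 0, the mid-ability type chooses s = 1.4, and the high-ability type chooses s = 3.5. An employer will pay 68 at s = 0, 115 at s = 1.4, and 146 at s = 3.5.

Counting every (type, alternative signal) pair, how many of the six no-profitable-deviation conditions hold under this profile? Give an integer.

5

Mid-ability (own payoff 115 − 18.2×1.4 = 89.52): to s=0 gives 68 → no gain ✓; to s=3.5 gives 146 − 18.2×3.5 = 82.3 → no gain ✓.
Low-ability (own payoff 68): to s=1.4 gives 115 − 25.9×1.4 = 78.74 → profitable ✗; to s=3.5 gives 146 − 25.9×3.5 = 55.35 → no gain ✓.
High-ability (own payoff 146 − 5.5×3.5 = 126.75): to s=0 gives 68 → no gain ✓; to s=1.4 gives 115 − 5.5×1.4 = 107.3 → no gain ✓.
5 of the 6 constraints hold; not an equilibrium.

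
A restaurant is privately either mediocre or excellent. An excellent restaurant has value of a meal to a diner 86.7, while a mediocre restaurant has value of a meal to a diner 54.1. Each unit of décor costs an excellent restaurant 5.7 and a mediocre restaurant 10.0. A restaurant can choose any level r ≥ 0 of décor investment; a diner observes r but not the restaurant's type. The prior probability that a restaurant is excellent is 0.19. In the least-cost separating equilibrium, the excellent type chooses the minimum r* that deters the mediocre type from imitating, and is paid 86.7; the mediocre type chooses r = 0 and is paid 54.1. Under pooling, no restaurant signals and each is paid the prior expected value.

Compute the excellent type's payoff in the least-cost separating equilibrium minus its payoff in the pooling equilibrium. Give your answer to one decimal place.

Least-cost separating signal: r* solves 54.1 = 86.7 − 10.0·r*, so r* = (86.7 − 54.1)/10.0 = 3.26.
Excellent type's separating payoff: 86.7 − 5.7 × r* = 86.7 − 5.7 × (86.7 − 54.1)/10.0 = 86.7 − 185.82/10.0 = 68.118.
Pooling payoff: 0.19 × 86.7 + 0.81 × 54.1 = 60.294.
Difference: 68.118 − 60.294 = 7.824, i.e. 7.8 to one decimal place.
The excellent type prefers to separate.

7.8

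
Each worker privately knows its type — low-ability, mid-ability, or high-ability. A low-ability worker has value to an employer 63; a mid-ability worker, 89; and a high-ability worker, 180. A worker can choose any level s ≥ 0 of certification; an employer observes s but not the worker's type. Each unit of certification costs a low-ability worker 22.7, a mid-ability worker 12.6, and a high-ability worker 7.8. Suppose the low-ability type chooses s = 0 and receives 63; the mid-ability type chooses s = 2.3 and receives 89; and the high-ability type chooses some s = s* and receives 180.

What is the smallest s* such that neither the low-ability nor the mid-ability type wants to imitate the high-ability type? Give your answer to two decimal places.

Mid-ability type (on-path payoff 89 − 12.6×2.3 = 60.02) won't mimic when 60.02 ≥ 180 − 12.6·s*, i.e. s* ≥ 9.52.
Low-ability type (on-path payoff 63) won't mimic when 63 ≥ 180 − 22.7·s*, i.e. s* ≥ 5.15.
Both must hold, so s* = max(5.15, 9.52) = 9.52. The mid-ability type's constraint binds.

9.52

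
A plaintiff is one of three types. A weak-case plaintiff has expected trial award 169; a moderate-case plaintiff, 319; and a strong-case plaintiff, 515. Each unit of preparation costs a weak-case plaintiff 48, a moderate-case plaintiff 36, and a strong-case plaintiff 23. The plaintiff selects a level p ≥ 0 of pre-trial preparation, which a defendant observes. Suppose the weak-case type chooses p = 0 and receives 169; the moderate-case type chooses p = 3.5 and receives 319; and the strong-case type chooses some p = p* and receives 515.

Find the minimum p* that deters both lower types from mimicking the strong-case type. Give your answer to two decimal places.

8.94

Moderate-case type (on-path payoff 319 − 36×3.5 = 193) won't mimic when 193 ≥ 515 − 36·p*, i.e. p* ≥ 8.94.
Weak-case type (on-path payoff 169) won't mimic when 169 ≥ 515 − 48·p*, i.e. p* ≥ 7.21.
Both must hold, so p* = max(7.21, 8.94) = 8.94. The moderate-case type's constraint binds.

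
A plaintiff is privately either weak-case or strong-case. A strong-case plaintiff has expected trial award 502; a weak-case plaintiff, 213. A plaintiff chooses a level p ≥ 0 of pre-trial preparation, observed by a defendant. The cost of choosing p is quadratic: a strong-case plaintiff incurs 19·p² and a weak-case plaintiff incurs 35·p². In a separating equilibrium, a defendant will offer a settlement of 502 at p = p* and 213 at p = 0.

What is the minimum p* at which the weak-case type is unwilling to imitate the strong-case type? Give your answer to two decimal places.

The weak-case type at p = 0 receives 213; imitating at p* yields 502 − 35·p*².
Indifference: 213 = 502 − 35·p*², so p*² = (502 − 213) / 35 ≈ 8.2571.
p* = √8.2571 ≈ 2.87.

2.87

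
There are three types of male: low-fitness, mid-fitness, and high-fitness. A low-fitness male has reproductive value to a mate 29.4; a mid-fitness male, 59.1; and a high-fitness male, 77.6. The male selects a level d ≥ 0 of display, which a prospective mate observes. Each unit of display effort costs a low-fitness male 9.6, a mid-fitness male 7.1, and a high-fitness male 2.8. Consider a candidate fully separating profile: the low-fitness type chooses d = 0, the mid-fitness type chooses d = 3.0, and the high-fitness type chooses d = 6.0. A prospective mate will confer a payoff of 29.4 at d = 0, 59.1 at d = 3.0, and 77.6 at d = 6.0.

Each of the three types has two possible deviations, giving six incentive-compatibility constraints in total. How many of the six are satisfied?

High-fitness (own payoff 77.6 − 2.8×6.0 = 60.8): to d=0 gives 29.4 → no gain ✓; to d=3.0 gives 59.1 − 2.8×3.0 = 50.7 → no gain ✓.
Low-fitness (own payoff 29.4): to d=3.0 gives 59.1 − 9.6×3.0 = 30.3 → profitable ✗; to d=6.0 gives 77.6 − 9.6×6.0 = 20 → no gain ✓.
Mid-fitness (own payoff 59.1 − 7.1×3.0 = 37.8): to d=0 gives 29.4 → no gain ✓; to d=6.0 gives 77.6 − 7.1×6.0 = 35 → no gain ✓.
5 of the 6 constraints hold; not an equilibrium.

5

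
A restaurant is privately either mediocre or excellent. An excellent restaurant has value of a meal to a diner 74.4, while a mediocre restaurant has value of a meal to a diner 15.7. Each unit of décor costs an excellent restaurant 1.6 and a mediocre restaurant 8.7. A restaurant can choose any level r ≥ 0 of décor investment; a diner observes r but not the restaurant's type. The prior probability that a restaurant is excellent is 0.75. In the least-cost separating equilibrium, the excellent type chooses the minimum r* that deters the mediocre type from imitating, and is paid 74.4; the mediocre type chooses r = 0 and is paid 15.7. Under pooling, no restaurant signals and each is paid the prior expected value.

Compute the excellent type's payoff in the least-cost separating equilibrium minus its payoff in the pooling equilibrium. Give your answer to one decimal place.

3.9

Least-cost separating signal: r* solves 15.7 = 74.4 − 8.7·r*, so r* = (74.4 − 15.7)/8.7 ≈ 6.7471.
Excellent type's separating payoff: 74.4 − 1.6 × r* = 74.4 − 1.6 × (74.4 − 15.7)/8.7 = 74.4 − 93.92/8.7 ≈ 63.605.
Pooling payoff: 0.75 × 74.4 + 0.25 × 15.7 = 59.725.
Difference: 63.605 − 59.725 = 3.88, i.e. 3.9 to one decimal place.
The excellent type prefers to separate.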